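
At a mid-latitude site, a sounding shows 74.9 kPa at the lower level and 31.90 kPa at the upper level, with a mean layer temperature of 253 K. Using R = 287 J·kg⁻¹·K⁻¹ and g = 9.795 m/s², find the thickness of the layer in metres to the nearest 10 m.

Hypsometric equation: Δz = (R T̄/g) ln(P₁/P₂).
R T̄/g = 287 × 253 / 9.795 = 7413.1 m.
ln(74.9/31.90) = ln(2.3480) = 0.85356.
Δz = 7413.1 × 0.85356 = 6327.5 m.

Δz ≈ 6330 m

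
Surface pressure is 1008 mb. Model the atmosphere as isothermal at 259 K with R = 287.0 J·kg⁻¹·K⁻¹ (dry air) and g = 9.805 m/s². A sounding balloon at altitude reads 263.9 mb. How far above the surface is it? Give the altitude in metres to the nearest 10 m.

z ≈ 10160 m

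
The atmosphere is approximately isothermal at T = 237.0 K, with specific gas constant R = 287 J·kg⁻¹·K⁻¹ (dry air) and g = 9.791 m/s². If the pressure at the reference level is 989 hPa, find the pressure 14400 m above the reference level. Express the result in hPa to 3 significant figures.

P ≈ 124 hPa

Scale height: H = RT/g = 287 × 237.0 / 9.791 = 6947.1 m.
Barometric formula: P = P₀ exp(−z/H).
z/H = 14400/6947.1 = 2.0728; exp(−2.0728) = 0.12583.
P = 989 × 0.12583 = 124.45 hPa.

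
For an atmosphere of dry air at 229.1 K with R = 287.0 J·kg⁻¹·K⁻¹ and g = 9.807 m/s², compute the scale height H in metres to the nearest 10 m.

The scale height of an isothermal atmosphere is H = RT/g.
H = 287.0 × 229.1 / 9.807 = 65752/9.807 = 6704.6 m.

H ≈ 6700 m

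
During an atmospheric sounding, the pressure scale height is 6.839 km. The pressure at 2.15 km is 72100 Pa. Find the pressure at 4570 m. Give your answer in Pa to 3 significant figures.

Between two levels, P₂ = P₁ exp(−Δz/H) with Δz = z₂ − z₁.
Δz = 4570.0 − 2150.0 = 2420.0 m; Δz/H = 2420.0/6839.0 = 0.35385.
P₂ = 72100 × exp(−0.35385) = 72100 × 0.70198 = 50613 Pa.

P ≈ 50600 Pa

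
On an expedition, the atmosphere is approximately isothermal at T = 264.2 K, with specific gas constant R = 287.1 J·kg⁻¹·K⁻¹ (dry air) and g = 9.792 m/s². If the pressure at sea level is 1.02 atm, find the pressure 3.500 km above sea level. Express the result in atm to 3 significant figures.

P ≈ 0.649 atm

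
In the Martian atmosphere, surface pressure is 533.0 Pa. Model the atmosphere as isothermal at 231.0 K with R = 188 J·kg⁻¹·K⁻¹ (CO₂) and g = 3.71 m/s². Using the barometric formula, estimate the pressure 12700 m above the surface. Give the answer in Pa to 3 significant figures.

P ≈ 180 Pa

Scale height: H = RT/g = 188 × 231.0 / 3.71 = 11706 m.
Barometric formula: P = P₀ exp(−z/H).
z/H = 12700/11706 = 1.0849; exp(−1.0849) = 0.33794.
P = 533.0 × 0.33794 = 180.12 Pa.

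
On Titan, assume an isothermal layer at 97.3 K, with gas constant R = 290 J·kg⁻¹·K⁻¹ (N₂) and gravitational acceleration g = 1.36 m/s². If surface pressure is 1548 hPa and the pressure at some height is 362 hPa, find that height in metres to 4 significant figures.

z ≈ 30150 m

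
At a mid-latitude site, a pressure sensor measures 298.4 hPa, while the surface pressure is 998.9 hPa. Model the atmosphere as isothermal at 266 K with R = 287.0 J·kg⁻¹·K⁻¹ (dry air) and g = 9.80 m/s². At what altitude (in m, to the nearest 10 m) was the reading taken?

z ≈ 9410 m

Scale height: H = RT/g = 287.0 × 266 / 9.80 = 7790.0 m.
Invert the barometric formula: z = H ln(P₀/P).
P₀/P = 998.9/298.4 = 3.3475; ln(3.3475) = 1.2082.
z = 7790.0 × 1.2082 = 9411.9 m.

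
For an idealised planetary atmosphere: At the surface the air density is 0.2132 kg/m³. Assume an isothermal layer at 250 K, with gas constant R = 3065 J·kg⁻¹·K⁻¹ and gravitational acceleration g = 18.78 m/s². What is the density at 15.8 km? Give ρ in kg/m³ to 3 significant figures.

Scale height: H = RT/g = 3065 × 250 / 18.78 = 40801 m.
In an isothermal atmosphere, density decays like pressure: ρ = ρ₀ exp(−z/H).
z/H = 15800/40801 = 0.38725; exp(−0.38725) = 0.67892.
ρ = 0.2132 × 0.67892 = 0.14475 kg/m³.

ρ ≈ 0.145 kg/m³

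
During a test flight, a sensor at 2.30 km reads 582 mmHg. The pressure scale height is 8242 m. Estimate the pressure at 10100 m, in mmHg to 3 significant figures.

Between two levels, P₂ = P₁ exp(−Δz/H) with Δz = z₂ − z₁.
Δz = 10100 − 2300.0 = 7800.0 m; Δz/H = 7800.0/8242.0 = 0.94637.
P₂ = 582 × exp(−0.94637) = 582 × 0.38815 = 225.90 mmHg.

P ≈ 226 mmHg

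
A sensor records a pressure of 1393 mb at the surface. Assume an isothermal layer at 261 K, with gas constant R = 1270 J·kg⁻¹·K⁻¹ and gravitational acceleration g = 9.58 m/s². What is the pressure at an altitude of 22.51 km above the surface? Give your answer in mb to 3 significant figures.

Scale height: H = RT/g = 1270 × 261 / 9.58 = 34600 m.
Barometric formula: P = P₀ exp(−z/H).
z/H = 22510/34600 = 0.65058; exp(−0.65058) = 0.52174.
P = 1393 × 0.52174 = 726.78 mb.

P ≈ 727 mb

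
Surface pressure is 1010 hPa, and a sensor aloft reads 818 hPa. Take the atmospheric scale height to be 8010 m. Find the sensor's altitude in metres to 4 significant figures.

z ≈ 1689 m

Invert the barometric formula: z = H ln(P₀/P).
P₀/P = 1010/818 = 1.2347; ln(1.2347) = 0.21083.
z = 8010.0 × 0.21083 = 1688.7 m.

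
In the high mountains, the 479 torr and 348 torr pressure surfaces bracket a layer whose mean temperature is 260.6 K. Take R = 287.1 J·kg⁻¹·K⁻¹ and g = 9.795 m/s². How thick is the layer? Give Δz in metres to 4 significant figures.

Δz ≈ 2440 m

Hypsometric equation: Δz = (R T̄/g) ln(P₁/P₂).
R T̄/g = 287.1 × 260.6 / 9.795 = 7638.4 m.
ln(479/348) = ln(1.3764) = 0.31947.
Δz = 7638.4 × 0.31947 = 2440.2 m.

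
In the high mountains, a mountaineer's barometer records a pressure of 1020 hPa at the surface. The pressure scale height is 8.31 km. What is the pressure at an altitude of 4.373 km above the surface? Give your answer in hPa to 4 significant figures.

Barometric formula: P = P₀ exp(−z/H).
z/H = 4373.0/8310.0 = 0.52623; exp(−0.52623) = 0.59083.
P = 1020 × 0.59083 = 602.65 hPa.

P ≈ 602.6 hPa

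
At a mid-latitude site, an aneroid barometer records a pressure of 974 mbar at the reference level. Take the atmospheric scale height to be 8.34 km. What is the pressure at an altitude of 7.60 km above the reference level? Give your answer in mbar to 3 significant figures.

Barometric formula: P = P₀ exp(−z/H).
z/H = 7600.0/8340.0 = 0.91127; exp(−0.91127) = 0.40201.
P = 974 × 0.40201 = 391.56 mbar.

P ≈ 392 mbar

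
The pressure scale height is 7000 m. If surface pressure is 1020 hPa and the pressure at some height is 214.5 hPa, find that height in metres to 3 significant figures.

z ≈ 10900 m

Invert the barometric formula: z = H ln(P₀/P).
P₀/P = 1020/214.5 = 4.7552; ln(4.7552) = 1.5592.
z = 7000.0 × 1.5592 = 10914 m.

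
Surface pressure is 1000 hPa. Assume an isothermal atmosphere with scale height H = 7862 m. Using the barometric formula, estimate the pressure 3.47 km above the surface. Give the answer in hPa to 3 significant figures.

P ≈ 643 hPa

Barometric formula: P = P₀ exp(−z/H).
z/H = 3470.0/7862.0 = 0.44136; exp(−0.44136) = 0.64316.
P = 1000 × 0.64316 = 643.16 hPa.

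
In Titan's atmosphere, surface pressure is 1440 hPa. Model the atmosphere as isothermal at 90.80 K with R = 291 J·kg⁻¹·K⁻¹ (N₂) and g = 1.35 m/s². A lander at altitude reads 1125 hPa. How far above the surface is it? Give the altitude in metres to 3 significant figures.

z ≈ 4830 m

Scale height: H = RT/g = 291 × 90.80 / 1.35 = 19572 m.
Invert the barometric formula: z = H ln(P₀/P).
P₀/P = 1440/1125 = 1.2800; ln(1.2800) = 0.24686.
z = 19572 × 0.24686 = 4831.5 m.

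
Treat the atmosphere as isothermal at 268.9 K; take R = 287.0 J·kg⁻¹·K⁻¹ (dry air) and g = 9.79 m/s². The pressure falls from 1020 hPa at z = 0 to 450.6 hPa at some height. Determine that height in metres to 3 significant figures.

Scale height: H = RT/g = 287.0 × 268.9 / 9.79 = 7883.0 m.
Invert the barometric formula: z = H ln(P₀/P).
P₀/P = 1020/450.6 = 2.2636; ln(2.2636) = 0.81696.
z = 7883.0 × 0.81696 = 6440.1 m.

z ≈ 6440 m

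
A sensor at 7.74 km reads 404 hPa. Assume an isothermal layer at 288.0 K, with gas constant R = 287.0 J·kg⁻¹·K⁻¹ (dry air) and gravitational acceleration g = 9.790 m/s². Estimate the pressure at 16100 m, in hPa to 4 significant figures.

P ≈ 150.1 hPa

Scale height: H = RT/g = 287.0 × 288.0 / 9.790 = 8442.9 m.
Between two levels, P₂ = P₁ exp(−Δz/H) with Δz = z₂ − z₁.
Δz = 16100 − 7740.0 = 8360.0 m; Δz/H = 8360.0/8442.9 = 0.99018.
P₂ = 404 × exp(−0.99018) = 404 × 0.37151 = 150.09 hPa.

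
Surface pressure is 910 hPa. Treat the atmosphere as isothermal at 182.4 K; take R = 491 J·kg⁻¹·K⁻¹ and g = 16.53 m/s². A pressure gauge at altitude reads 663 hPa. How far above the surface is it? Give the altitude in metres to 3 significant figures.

z ≈ 1720 m

Scale height: H = RT/g = 491 × 182.4 / 16.53 = 5417.9 m.
Invert the barometric formula: z = H ln(P₀/P).
P₀/P = 910/663 = 1.3725; ln(1.3725) = 0.31663.
z = 5417.9 × 0.31663 = 1715.5 m.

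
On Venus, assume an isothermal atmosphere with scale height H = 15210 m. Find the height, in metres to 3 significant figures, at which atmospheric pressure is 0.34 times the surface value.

Set P/P₀ = exp(−z/H) = 0.34, so z = −H ln(0.34).
−ln(0.34) = 1.0788; z = 15210 × 1.0788 = 16409 m.

z ≈ 16400 m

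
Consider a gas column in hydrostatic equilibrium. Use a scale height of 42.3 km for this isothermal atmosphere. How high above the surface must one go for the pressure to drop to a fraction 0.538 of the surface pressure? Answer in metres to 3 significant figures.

z ≈ 26200 m

Set P/P₀ = exp(−z/H) = 0.538, so z = −H ln(0.538).
−ln(0.538) = 0.61990; z = 42300 × 0.61990 = 26222 m.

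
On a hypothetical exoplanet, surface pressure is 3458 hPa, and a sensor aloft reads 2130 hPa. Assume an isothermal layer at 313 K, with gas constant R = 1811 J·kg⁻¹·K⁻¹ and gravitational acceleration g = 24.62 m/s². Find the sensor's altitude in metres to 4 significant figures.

z ≈ 11160 m

Scale height: H = RT/g = 1811 × 313 / 24.62 = 23024 m.
Invert the barometric formula: z = H ln(P₀/P).
P₀/P = 3458/2130 = 1.6235; ln(1.6235) = 0.48458.
z = 23024 × 0.48458 = 11157 m.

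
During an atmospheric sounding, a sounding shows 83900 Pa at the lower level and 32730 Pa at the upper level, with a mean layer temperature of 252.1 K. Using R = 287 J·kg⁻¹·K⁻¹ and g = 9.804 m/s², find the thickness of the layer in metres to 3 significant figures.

Hypsometric equation: Δz = (R T̄/g) ln(P₁/P₂).
R T̄/g = 287 × 252.1 / 9.804 = 7379.9 m.
ln(83900/32730) = ln(2.5634) = 0.94133.
Δz = 7379.9 × 0.94133 = 6946.9 m.

Δz ≈ 6950 m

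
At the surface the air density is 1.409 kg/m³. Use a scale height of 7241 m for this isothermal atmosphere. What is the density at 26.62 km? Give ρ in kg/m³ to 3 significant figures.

ρ ≈ 0.0357 kg/m³

In an isothermal atmosphere, density decays like pressure: ρ = ρ₀ exp(−z/H).
z/H = 26620/7241.0 = 3.6763; exp(−3.6763) = 0.025316.
ρ = 1.409 × 0.025316 = 0.035670 kg/m³.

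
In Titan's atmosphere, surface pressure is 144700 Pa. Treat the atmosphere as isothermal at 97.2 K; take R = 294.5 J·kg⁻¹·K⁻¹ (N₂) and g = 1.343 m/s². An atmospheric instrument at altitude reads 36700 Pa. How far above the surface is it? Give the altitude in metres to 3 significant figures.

Scale height: H = RT/g = 294.5 × 97.2 / 1.343 = 21315 m.
Invert the barometric formula: z = H ln(P₀/P).
P₀/P = 144700/36700 = 3.9428; ln(3.9428) = 1.3719.
z = 21315 × 1.3719 = 29242 m.

z ≈ 29200 m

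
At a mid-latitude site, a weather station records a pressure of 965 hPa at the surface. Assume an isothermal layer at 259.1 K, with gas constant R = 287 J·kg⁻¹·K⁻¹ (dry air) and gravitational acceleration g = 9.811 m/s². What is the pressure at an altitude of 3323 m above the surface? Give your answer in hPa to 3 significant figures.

P ≈ 622 hPa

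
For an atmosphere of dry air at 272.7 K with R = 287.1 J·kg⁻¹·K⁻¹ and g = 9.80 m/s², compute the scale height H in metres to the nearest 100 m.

H ≈ 8000 m

The scale height of an isothermal atmosphere is H = RT/g.
H = 287.1 × 272.7 / 9.80 = 78292/9.80 = 7989.0 m.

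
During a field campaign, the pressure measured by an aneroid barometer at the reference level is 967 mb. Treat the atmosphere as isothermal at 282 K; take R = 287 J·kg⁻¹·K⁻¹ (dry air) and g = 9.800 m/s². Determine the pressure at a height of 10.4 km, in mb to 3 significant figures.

Scale height: H = RT/g = 287 × 282 / 9.800 = 8258.6 m.
Barometric formula: P = P₀ exp(−z/H).
z/H = 10400/8258.6 = 1.2593; exp(−1.2593) = 0.28385.
P = 967 × 0.28385 = 274.48 mb.

P ≈ 274 mb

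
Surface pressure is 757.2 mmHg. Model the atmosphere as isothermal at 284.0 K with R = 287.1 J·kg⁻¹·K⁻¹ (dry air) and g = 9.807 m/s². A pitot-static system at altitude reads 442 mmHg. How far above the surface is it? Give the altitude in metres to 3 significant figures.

Scale height: H = RT/g = 287.1 × 284.0 / 9.807 = 8314.1 m.
Invert the barometric formula: z = H ln(P₀/P).
P₀/P = 757.2/442 = 1.7131; ln(1.7131) = 0.53830.
z = 8314.1 × 0.53830 = 4475.5 m.

z ≈ 4480 m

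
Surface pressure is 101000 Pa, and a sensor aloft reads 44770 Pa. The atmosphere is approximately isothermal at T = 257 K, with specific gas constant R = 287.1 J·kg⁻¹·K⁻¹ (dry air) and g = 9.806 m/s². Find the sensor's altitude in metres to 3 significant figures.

Scale height: H = RT/g = 287.1 × 257 / 9.806 = 7524.4 m.
Invert the barometric formula: z = H ln(P₀/P).
P₀/P = 101000/44770 = 2.2560; ln(2.2560) = 0.81359.
z = 7524.4 × 0.81359 = 6121.8 m.

z ≈ 6120 m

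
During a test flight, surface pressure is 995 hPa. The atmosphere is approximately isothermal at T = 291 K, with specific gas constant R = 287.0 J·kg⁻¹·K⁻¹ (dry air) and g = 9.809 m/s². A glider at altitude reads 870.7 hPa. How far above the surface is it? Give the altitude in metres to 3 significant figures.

Scale height: H = RT/g = 287.0 × 291 / 9.809 = 8514.3 m.
Invert the barometric formula: z = H ln(P₀/P).
P₀/P = 995/870.7 = 1.1428; ln(1.1428) = 0.13348.
z = 8514.3 × 0.13348 = 1136.5 m.

z ≈ 1140 m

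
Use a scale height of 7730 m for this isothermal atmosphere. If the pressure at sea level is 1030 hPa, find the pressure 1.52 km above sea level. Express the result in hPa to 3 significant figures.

Barometric formula: P = P₀ exp(−z/H).
z/H = 1520.0/7730.0 = 0.19664; exp(−0.19664) = 0.82149.
P = 1030 × 0.82149 = 846.13 hPa.

P ≈ 846 hPa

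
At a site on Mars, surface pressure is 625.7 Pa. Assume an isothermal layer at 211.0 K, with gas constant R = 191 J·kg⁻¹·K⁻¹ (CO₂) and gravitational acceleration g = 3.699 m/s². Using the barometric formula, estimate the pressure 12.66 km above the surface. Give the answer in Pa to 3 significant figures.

P ≈ 196 Pa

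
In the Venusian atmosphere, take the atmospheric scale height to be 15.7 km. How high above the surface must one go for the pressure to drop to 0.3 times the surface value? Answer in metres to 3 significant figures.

z ≈ 18900 m

Set P/P₀ = exp(−z/H) = 0.3, so z = −H ln(0.3).
−ln(0.3) = 1.2040; z = 15700 × 1.2040 = 18903 m.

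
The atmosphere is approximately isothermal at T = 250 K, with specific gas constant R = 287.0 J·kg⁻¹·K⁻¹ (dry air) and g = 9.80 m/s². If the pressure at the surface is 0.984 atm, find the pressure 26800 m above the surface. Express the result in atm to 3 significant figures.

P ≈ 0.0253 atm

Scale height: H = RT/g = 287.0 × 250 / 9.80 = 7321.4 m.
Barometric formula: P = P₀ exp(−z/H).
z/H = 26800/7321.4 = 3.6605; exp(−3.6605) = 0.025720.
P = 0.984 × 0.025720 = 0.025308 atm.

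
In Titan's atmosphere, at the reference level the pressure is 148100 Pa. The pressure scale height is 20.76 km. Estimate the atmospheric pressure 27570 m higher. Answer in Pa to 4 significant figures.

Barometric formula: P = P₀ exp(−z/H).
z/H = 27570/20760 = 1.3280; exp(−1.3280) = 0.26501.
P = 148100 × 0.26501 = 39248 Pa.

P ≈ 39250 Pa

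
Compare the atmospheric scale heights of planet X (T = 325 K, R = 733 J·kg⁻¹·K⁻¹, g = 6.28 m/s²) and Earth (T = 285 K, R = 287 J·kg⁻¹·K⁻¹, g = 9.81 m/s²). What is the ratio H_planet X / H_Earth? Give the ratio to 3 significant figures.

H = RT/g for each body.
H_planet X = 733 × 325 / 6.28 = 37934 m.
H_Earth = 287 × 285 / 9.81 = 8337.9 m.
H_planet X/H_Earth = 37934/8337.9 = 4.5496.

H_planet X/H_Earth ≈ 4.55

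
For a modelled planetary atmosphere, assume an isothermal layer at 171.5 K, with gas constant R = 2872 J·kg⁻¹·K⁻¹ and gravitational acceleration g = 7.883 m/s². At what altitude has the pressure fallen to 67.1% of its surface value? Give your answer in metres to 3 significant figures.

z ≈ 24900 m

Scale height: H = RT/g = 2872 × 171.5 / 7.883 = 62482 m.
Set P/P₀ = exp(−z/H) = 0.671, so z = −H ln(0.671).
−ln(0.671) = 0.39899; z = 62482 × 0.39899 = 24930 m.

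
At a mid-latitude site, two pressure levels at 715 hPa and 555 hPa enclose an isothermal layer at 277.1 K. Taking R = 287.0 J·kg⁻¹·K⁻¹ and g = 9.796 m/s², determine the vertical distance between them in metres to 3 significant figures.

Δz ≈ 2060 m

Hypsometric equation: Δz = (R T̄/g) ln(P₁/P₂).
R T̄/g = 287.0 × 277.1 / 9.796 = 8118.4 m.
ln(715/555) = ln(1.2883) = 0.25332.
Δz = 8118.4 × 0.25332 = 2056.6 m.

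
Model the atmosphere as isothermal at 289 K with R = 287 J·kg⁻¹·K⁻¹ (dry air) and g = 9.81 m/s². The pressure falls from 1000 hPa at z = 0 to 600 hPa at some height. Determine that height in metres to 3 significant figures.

z ≈ 4320 m

Scale height: H = RT/g = 287 × 289 / 9.81 = 8454.9 m.
Invert the barometric formula: z = H ln(P₀/P).
P₀/P = 1000/600 = 1.6667; ln(1.6667) = 0.51085.
z = 8454.9 × 0.51085 = 4319.2 m.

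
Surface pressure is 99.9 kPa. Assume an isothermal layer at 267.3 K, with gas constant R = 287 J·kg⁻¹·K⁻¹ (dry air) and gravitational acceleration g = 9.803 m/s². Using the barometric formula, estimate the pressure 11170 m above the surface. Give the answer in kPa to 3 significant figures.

P ≈ 24.0 kPa

Scale height: H = RT/g = 287 × 267.3 / 9.803 = 7825.7 m.
Barometric formula: P = P₀ exp(−z/H).
z/H = 11170/7825.7 = 1.4273; exp(−1.4273) = 0.23996.
P = 99.9 × 0.23996 = 23.972 kPa.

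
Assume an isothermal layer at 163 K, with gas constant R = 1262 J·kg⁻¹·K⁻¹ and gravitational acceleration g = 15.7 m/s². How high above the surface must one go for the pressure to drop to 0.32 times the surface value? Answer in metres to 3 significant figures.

z ≈ 14900 m

Scale height: H = RT/g = 1262 × 163 / 15.7 = 13102 m.
Set P/P₀ = exp(−z/H) = 0.32, so z = −H ln(0.32).
−ln(0.32) = 1.1394; z = 13102 × 1.1394 = 14928 m.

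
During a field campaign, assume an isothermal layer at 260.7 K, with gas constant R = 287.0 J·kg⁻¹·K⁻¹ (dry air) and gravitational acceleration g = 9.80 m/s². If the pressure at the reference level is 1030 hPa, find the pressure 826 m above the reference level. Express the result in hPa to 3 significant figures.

P ≈ 924 hPa

Scale height: H = RT/g = 287.0 × 260.7 / 9.80 = 7634.8 m.
Barometric formula: P = P₀ exp(−z/H).
z/H = 826.00/7634.8 = 0.10819; exp(−0.10819) = 0.89746.
P = 1030 × 0.89746 = 924.38 hPa.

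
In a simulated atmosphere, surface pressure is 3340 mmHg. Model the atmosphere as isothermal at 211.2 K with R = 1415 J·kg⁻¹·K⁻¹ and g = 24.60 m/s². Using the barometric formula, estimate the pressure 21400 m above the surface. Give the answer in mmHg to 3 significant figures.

Scale height: H = RT/g = 1415 × 211.2 / 24.60 = 12148 m.
Barometric formula: P = P₀ exp(−z/H).
z/H = 21400/12148 = 1.7616; exp(−1.7616) = 0.17177.
P = 3340 × 0.17177 = 573.71 mmHg.

P ≈ 574 mmHg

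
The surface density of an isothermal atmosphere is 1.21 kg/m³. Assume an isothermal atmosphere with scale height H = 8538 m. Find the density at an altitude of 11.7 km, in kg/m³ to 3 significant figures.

ρ ≈ 0.307 kg/m³

In an isothermal atmosphere, density decays like pressure: ρ = ρ₀ exp(−z/H).
z/H = 11700/8538.0 = 1.3703; exp(−1.3703) = 0.25403.
ρ = 1.21 × 0.25403 = 0.30738 kg/m³.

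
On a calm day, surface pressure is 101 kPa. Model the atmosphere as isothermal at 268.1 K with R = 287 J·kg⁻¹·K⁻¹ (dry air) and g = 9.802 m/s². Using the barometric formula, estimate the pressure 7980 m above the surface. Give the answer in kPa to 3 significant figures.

Scale height: H = RT/g = 287 × 268.1 / 9.802 = 7849.9 m.
Barometric formula: P = P₀ exp(−z/H).
z/H = 7980.0/7849.9 = 1.0166; exp(−1.0166) = 0.36182.
P = 101 × 0.36182 = 36.544 kPa.

P ≈ 36.5 kPa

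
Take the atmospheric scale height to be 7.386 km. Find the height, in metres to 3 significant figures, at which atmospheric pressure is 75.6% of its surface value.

z ≈ 2070 m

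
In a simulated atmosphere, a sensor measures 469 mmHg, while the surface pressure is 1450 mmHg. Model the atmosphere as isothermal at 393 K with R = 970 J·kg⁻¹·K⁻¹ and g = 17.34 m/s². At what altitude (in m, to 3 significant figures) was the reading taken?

z ≈ 24800 m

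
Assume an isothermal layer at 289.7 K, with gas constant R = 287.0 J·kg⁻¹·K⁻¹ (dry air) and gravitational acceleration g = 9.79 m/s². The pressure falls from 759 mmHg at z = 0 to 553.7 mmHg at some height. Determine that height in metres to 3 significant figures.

Scale height: H = RT/g = 287.0 × 289.7 / 9.79 = 8492.7 m.
Invert the barometric formula: z = H ln(P₀/P).
P₀/P = 759/553.7 = 1.3708; ln(1.3708) = 0.31539.
z = 8492.7 × 0.31539 = 2678.5 m.

z ≈ 2680 m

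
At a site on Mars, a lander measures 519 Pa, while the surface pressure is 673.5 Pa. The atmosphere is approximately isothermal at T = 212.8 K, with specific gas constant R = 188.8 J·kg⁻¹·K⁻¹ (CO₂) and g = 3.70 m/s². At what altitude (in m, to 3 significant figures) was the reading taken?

Scale height: H = RT/g = 188.8 × 212.8 / 3.70 = 10859 m.
Invert the barometric formula: z = H ln(P₀/P).
P₀/P = 673.5/519 = 1.2977; ln(1.2977) = 0.26059.
z = 10859 × 0.26059 = 2829.7 m.

z ≈ 2830 m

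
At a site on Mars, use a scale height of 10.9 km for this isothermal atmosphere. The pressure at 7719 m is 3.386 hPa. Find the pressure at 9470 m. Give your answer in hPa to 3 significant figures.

Between two levels, P₂ = P₁ exp(−Δz/H) with Δz = z₂ − z₁.
Δz = 9470.0 − 7719.0 = 1751.0 m; Δz/H = 1751.0/10900 = 0.16064.
P₂ = 3.386 × exp(−0.16064) = 3.386 × 0.85160 = 2.8835 hPa.

P ≈ 2.88 hPa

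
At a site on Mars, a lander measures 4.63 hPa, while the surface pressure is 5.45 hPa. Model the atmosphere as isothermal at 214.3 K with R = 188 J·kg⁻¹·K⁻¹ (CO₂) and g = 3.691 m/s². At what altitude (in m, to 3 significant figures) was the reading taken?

Scale height: H = RT/g = 188 × 214.3 / 3.691 = 10915 m.
Invert the barometric formula: z = H ln(P₀/P).
P₀/P = 5.45/4.63 = 1.1771; ln(1.1771) = 0.16305.
z = 10915 × 0.16305 = 1779.7 m.

z ≈ 1780 m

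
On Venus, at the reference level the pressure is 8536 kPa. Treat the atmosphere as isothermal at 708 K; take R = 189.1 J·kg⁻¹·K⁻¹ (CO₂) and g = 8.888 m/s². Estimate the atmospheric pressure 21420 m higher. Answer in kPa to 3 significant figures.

Scale height: H = RT/g = 189.1 × 708 / 8.888 = 15063 m.
Barometric formula: P = P₀ exp(−z/H).
z/H = 21420/15063 = 1.4220; exp(−1.4220) = 0.24123.
P = 8536 × 0.24123 = 2059.1 kPa.

P ≈ 2060 kPa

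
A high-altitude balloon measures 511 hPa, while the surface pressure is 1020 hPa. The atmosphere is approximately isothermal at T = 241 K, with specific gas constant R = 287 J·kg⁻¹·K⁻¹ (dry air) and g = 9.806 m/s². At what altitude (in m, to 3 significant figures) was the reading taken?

Scale height: H = RT/g = 287 × 241 / 9.806 = 7053.5 m.
Invert the barometric formula: z = H ln(P₀/P).
P₀/P = 1020/511 = 1.9961; ln(1.9961) = 0.69120.
z = 7053.5 × 0.69120 = 4875.4 m.

z ≈ 4880 m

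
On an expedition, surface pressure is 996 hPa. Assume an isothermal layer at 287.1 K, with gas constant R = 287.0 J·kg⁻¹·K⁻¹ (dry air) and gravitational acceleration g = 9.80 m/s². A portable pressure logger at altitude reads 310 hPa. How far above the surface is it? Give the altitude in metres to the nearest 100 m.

z ≈ 9800 m

Scale height: H = RT/g = 287.0 × 287.1 / 9.80 = 8407.9 m.
Invert the barometric formula: z = H ln(P₀/P).
P₀/P = 996/310 = 3.2129; ln(3.2129) = 1.1672.
z = 8407.9 × 1.1672 = 9813.7 m.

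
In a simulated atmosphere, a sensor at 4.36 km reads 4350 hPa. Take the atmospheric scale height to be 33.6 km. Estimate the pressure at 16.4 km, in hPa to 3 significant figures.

Between two levels, P₂ = P₁ exp(−Δz/H) with Δz = z₂ − z₁.
Δz = 16400 − 4360.0 = 12040 m; Δz/H = 12040/33600 = 0.35833.
P₂ = 4350 × exp(−0.35833) = 4350 × 0.69884 = 3040.0 hPa.

P ≈ 3040 hPa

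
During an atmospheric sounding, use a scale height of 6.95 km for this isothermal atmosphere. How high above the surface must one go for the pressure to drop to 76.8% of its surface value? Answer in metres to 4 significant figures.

Set P/P₀ = exp(−z/H) = 0.768, so z = −H ln(0.768).
−ln(0.768) = 0.26397; z = 6950.0 × 0.26397 = 1834.6 m.

z ≈ 1835 m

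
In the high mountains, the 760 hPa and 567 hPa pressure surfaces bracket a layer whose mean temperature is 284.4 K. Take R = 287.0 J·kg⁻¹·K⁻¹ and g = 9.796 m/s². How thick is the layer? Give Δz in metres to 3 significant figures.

Δz ≈ 2440 m

Hypsometric equation: Δz = (R T̄/g) ln(P₁/P₂).
R T̄/g = 287.0 × 284.4 / 9.796 = 8332.3 m.
ln(760/567) = ln(1.3404) = 0.29297.
Δz = 8332.3 × 0.29297 = 2441.1 m.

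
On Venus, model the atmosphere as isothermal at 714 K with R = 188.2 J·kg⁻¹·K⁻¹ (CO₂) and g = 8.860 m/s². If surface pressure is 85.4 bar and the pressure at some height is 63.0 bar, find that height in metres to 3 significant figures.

z ≈ 4610 m

Scale height: H = RT/g = 188.2 × 714 / 8.860 = 15166 m.
Invert the barometric formula: z = H ln(P₀/P).
P₀/P = 85.4/63.0 = 1.3556; ln(1.3556) = 0.30424.
z = 15166 × 0.30424 = 4614.1 m.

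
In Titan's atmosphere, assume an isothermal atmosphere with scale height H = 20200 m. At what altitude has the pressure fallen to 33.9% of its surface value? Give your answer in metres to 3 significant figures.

z ≈ 21900 m

Set P/P₀ = exp(−z/H) = 0.339, so z = −H ln(0.339).
−ln(0.339) = 1.0818; z = 20200 × 1.0818 = 21852 m.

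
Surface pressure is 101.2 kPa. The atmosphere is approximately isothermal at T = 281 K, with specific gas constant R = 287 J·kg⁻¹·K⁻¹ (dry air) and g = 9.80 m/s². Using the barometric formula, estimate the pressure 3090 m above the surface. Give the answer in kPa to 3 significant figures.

Scale height: H = RT/g = 287 × 281 / 9.80 = 8229.3 m.
Barometric formula: P = P₀ exp(−z/H).
z/H = 3090.0/8229.3 = 0.37549; exp(−0.37549) = 0.68695.
P = 101.2 × 0.68695 = 69.519 kPa.

P ≈ 69.5 kPa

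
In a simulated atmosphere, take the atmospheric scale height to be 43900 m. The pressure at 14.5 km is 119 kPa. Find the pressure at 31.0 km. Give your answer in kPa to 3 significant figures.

P ≈ 81.7 kPa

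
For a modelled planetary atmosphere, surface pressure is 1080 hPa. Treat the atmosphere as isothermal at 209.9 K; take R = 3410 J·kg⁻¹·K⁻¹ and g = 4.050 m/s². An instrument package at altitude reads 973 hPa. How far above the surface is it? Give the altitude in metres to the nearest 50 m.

Scale height: H = RT/g = 3410 × 209.9 / 4.050 = 176730 m.
Invert the barometric formula: z = H ln(P₀/P).
P₀/P = 1080/973 = 1.1100; ln(1.1100) = 0.10436.
z = 176730 × 0.10436 = 18444 m.

z ≈ 18450 m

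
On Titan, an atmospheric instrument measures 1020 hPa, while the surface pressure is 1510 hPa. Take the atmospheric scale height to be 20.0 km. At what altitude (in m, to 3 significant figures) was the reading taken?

Invert the barometric formula: z = H ln(P₀/P).
P₀/P = 1510/1020 = 1.4804; ln(1.4804) = 0.39231.
z = 20000 × 0.39231 = 7846.2 m.

z ≈ 7850 m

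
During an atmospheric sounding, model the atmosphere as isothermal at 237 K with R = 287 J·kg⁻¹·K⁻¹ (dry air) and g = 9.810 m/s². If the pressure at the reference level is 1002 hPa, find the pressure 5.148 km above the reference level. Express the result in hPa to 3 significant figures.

Scale height: H = RT/g = 287 × 237 / 9.810 = 6933.6 m.
Barometric formula: P = P₀ exp(−z/H).
z/H = 5148.0/6933.6 = 0.74247; exp(−0.74247) = 0.47594.
P = 1002 × 0.47594 = 476.89 hPa.

P ≈ 477 hPa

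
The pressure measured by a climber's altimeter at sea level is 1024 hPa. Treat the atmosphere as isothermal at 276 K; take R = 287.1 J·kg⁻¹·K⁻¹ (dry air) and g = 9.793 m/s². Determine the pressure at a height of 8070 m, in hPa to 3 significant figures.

P ≈ 378 hPa

Scale height: H = RT/g = 287.1 × 276 / 9.793 = 8091.5 m.
Barometric formula: P = P₀ exp(−z/H).
z/H = 8070.0/8091.5 = 0.99734; exp(−0.99734) = 0.36886.
P = 1024 × 0.36886 = 377.71 hPa.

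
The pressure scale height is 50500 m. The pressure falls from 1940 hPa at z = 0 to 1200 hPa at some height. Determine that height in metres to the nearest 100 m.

z ≈ 24300 m

Invert the barometric formula: z = H ln(P₀/P).
P₀/P = 1940/1200 = 1.6167; ln(1.6167) = 0.48039.
z = 50500 × 0.48039 = 24260 m.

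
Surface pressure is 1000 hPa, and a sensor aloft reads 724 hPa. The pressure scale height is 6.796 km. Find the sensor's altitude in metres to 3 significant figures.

z ≈ 2190 m

Invert the barometric formula: z = H ln(P₀/P).
P₀/P = 1000/724 = 1.3812; ln(1.3812) = 0.32295.
z = 6796.0 × 0.32295 = 2194.8 m.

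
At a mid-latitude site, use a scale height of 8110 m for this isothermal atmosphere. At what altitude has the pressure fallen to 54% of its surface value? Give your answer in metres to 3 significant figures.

Set P/P₀ = exp(−z/H) = 0.54, so z = −H ln(0.54).
−ln(0.54) = 0.61619; z = 8110.0 × 0.61619 = 4997.3 m.

z ≈ 5000 m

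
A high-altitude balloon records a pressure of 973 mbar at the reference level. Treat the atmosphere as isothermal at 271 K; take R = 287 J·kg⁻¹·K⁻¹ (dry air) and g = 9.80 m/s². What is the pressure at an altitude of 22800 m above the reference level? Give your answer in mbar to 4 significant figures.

Scale height: H = RT/g = 287 × 271 / 9.80 = 7936.4 m.
Barometric formula: P = P₀ exp(−z/H).
z/H = 22800/7936.4 = 2.8728; exp(−2.8728) = 0.056540.
P = 973 × 0.056540 = 55.013 mbar.

P ≈ 55.01 mbar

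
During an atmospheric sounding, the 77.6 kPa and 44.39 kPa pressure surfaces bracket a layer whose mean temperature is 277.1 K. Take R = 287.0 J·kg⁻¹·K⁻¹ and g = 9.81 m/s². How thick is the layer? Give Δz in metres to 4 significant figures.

Hypsometric equation: Δz = (R T̄/g) ln(P₁/P₂).
R T̄/g = 287.0 × 277.1 / 9.81 = 8106.8 m.
ln(77.6/44.39) = ln(1.7481) = 0.55853.
Δz = 8106.8 × 0.55853 = 4527.9 m.

Δz ≈ 4528 m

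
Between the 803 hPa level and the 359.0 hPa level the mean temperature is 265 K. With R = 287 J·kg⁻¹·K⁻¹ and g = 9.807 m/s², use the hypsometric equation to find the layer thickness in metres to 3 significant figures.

Hypsometric equation: Δz = (R T̄/g) ln(P₁/P₂).
R T̄/g = 287 × 265 / 9.807 = 7755.2 m.
ln(803/359.0) = ln(2.2368) = 0.80505.
Δz = 7755.2 × 0.80505 = 6243.3 m.

Δz ≈ 6240 m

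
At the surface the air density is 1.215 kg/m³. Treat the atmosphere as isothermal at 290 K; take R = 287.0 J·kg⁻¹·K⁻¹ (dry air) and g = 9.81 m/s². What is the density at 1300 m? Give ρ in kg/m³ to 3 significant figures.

ρ ≈ 1.04 kg/m³

Scale height: H = RT/g = 287.0 × 290 / 9.81 = 8484.2 m.
In an isothermal atmosphere, density decays like pressure: ρ = ρ₀ exp(−z/H).
z/H = 1300.0/8484.2 = 0.15323; exp(−0.15323) = 0.85793.
ρ = 1.215 × 0.85793 = 1.0424 kg/m³.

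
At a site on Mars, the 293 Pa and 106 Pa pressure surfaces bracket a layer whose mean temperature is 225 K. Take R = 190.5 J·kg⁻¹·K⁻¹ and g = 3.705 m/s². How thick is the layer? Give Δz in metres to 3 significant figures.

Δz ≈ 11800 m

Hypsometric equation: Δz = (R T̄/g) ln(P₁/P₂).
R T̄/g = 190.5 × 225 / 3.705 = 11569 m.
ln(293/106) = ln(2.7642) = 1.0168.
Δz = 11569 × 1.0168 = 11763 m.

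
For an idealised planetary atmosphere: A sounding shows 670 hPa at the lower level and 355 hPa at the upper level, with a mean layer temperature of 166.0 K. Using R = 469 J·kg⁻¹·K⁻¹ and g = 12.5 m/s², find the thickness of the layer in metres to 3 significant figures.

Hypsometric equation: Δz = (R T̄/g) ln(P₁/P₂).
R T̄/g = 469 × 166.0 / 12.5 = 6228.3 m.
ln(670/355) = ln(1.8873) = 0.63515.
Δz = 6228.3 × 0.63515 = 3955.9 m.

Δz ≈ 3960 m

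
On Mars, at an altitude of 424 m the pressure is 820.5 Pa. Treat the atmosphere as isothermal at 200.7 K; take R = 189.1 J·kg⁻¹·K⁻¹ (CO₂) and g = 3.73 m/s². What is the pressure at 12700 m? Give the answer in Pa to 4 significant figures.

P ≈ 245.5 Pa

Scale height: H = RT/g = 189.1 × 200.7 / 3.73 = 10175 m.
Between two levels, P₂ = P₁ exp(−Δz/H) with Δz = z₂ − z₁.
Δz = 12700 − 424.00 = 12276 m; Δz/H = 12276/10175 = 1.2065.
P₂ = 820.5 × exp(−1.2065) = 820.5 × 0.29924 = 245.53 Pa.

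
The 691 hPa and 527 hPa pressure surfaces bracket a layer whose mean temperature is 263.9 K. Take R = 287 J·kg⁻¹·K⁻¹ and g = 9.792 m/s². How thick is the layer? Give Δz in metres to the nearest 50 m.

Δz ≈ 2100 m

Hypsometric equation: Δz = (R T̄/g) ln(P₁/P₂).
R T̄/g = 287 × 263.9 / 9.792 = 7734.8 m.
ln(691/527) = ln(1.3112) = 0.27094.
Δz = 7734.8 × 0.27094 = 2095.7 m.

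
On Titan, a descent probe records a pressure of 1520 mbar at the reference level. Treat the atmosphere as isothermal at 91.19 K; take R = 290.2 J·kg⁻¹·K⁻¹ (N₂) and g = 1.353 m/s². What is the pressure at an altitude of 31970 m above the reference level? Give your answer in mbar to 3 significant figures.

P ≈ 296 mbar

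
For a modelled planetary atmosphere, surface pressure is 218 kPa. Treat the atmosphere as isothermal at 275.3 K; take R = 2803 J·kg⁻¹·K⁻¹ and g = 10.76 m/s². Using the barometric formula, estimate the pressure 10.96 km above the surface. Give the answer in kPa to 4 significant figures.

Scale height: H = RT/g = 2803 × 275.3 / 10.76 = 71716 m.
Barometric formula: P = P₀ exp(−z/H).
z/H = 10960/71716 = 0.15283; exp(−0.15283) = 0.85828.
P = 218 × 0.85828 = 187.11 kPa.

P ≈ 187.1 kPa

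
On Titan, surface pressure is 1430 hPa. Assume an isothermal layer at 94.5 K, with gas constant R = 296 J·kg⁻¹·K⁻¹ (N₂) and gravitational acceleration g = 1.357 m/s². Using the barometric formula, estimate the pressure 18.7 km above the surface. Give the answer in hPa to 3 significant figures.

Scale height: H = RT/g = 296 × 94.5 / 1.357 = 20613 m.
Barometric formula: P = P₀ exp(−z/H).
z/H = 18700/20613 = 0.90719; exp(−0.90719) = 0.40366.
P = 1430 × 0.40366 = 577.23 hPa.

P ≈ 577 hPa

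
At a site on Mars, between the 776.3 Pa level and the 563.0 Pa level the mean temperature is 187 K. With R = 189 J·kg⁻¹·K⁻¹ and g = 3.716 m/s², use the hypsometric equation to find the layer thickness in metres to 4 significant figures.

Δz ≈ 3056 m

Hypsometric equation: Δz = (R T̄/g) ln(P₁/P₂).
R T̄/g = 189 × 187 / 3.716 = 9511.0 m.
ln(776.3/563.0) = ln(1.3789) = 0.32129.
Δz = 9511.0 × 0.32129 = 3055.8 m.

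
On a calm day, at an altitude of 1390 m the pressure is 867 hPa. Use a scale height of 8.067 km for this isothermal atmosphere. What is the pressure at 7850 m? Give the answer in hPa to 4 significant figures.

P ≈ 389.3 hPa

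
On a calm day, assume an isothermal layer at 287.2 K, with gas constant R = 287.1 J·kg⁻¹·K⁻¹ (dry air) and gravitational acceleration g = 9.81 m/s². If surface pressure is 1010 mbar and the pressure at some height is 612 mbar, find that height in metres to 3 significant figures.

z ≈ 4210 m

Scale height: H = RT/g = 287.1 × 287.2 / 9.81 = 8405.2 m.
Invert the barometric formula: z = H ln(P₀/P).
P₀/P = 1010/612 = 1.6503; ln(1.6503) = 0.50096.
z = 8405.2 × 0.50096 = 4210.7 m.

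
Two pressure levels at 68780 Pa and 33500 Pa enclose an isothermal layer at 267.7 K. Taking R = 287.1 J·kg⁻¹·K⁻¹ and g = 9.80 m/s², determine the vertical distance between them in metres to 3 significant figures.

Δz ≈ 5640 m

Hypsometric equation: Δz = (R T̄/g) ln(P₁/P₂).
R T̄/g = 287.1 × 267.7 / 9.80 = 7842.5 m.
ln(68780/33500) = ln(2.0531) = 0.71935.
Δz = 7842.5 × 0.71935 = 5641.5 m.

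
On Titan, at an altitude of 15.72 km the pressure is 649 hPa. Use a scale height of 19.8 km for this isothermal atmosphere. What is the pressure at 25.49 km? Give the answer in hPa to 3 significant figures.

P ≈ 396 hPa

Between two levels, P₂ = P₁ exp(−Δz/H) with Δz = z₂ − z₁.
Δz = 25490 − 15720 = 9770.0 m; Δz/H = 9770.0/19800 = 0.49343.
P₂ = 649 × exp(−0.49343) = 649 × 0.61053 = 396.23 hPa.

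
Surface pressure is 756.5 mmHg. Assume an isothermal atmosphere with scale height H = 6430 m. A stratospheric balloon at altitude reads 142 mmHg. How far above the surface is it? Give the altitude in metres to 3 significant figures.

Invert the barometric formula: z = H ln(P₀/P).
P₀/P = 756.5/142 = 5.3275; ln(5.3275) = 1.6729.
z = 6430.0 × 1.6729 = 10757 m.

z ≈ 10800 m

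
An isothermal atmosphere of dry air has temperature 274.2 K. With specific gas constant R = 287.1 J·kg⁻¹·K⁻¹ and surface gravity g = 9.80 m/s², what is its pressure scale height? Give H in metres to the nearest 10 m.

The scale height of an isothermal atmosphere is H = RT/g.
H = 287.1 × 274.2 / 9.80 = 78723/9.80 = 8033.0 m.

H ≈ 8030 m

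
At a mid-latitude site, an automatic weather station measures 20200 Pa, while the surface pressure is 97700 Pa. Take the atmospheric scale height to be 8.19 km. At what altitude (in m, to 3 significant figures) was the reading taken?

Invert the barometric formula: z = H ln(P₀/P).
P₀/P = 97700/20200 = 4.8366; ln(4.8366) = 1.5762.
z = 8190.0 × 1.5762 = 12909 m.

z ≈ 12900 m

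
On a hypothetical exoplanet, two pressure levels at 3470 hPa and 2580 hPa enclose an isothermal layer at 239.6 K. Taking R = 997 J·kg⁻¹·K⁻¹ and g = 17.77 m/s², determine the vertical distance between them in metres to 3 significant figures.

Δz ≈ 3980 m

Hypsometric equation: Δz = (R T̄/g) ln(P₁/P₂).
R T̄/g = 997 × 239.6 / 17.77 = 13443 m.
ln(3470/2580) = ln(1.3450) = 0.29639.
Δz = 13443 × 0.29639 = 3984.4 m.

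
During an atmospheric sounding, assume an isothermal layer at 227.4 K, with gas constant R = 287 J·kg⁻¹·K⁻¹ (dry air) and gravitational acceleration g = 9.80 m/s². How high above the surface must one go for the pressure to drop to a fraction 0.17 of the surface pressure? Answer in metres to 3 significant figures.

z ≈ 11800 m

Scale height: H = RT/g = 287 × 227.4 / 9.80 = 6659.6 m.
Set P/P₀ = exp(−z/H) = 0.17, so z = −H ln(0.17).
−ln(0.17) = 1.7720; z = 6659.6 × 1.7720 = 11801 m.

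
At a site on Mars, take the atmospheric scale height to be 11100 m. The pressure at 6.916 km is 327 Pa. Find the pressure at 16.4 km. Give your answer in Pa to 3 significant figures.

Between two levels, P₂ = P₁ exp(−Δz/H) with Δz = z₂ − z₁.
Δz = 16400 − 6916.0 = 9484.0 m; Δz/H = 9484.0/11100 = 0.85441.
P₂ = 327 × exp(−0.85441) = 327 × 0.42553 = 139.15 Pa.

P ≈ 139 Pa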